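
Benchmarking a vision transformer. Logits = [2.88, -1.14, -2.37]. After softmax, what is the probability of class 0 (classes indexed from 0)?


Exponentials: e^2.88=17.8143, e^-1.14=0.3198, e^-2.37=0.0935
Sum = 18.2276
Softmax = [0.9773, 0.0175, 0.0051]
p[0] = 17.8143/18.2276 = 0.9773

0.9773


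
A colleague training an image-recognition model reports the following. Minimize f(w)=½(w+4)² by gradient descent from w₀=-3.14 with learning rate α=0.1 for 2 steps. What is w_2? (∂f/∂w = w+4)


step 1: grad = -3.14+4 = 0.86; w = -3.14 - 0.1·(0.86) = -3.226
step 2: grad = -3.226+4 = 0.774; w = -3.226 - 0.1·(0.774) = -3.3034

-3.3034


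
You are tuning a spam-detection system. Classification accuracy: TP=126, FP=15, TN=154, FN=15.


Accuracy = (TP+TN)/(TP+TN+FP+FN)
= (126+154)/(310)
= 280/310 = 90.32%

90.32%


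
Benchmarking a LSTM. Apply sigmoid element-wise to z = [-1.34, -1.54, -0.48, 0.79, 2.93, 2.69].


σ(-1.34) = 1/(1+e^1.34) = 0.2075
σ(-1.54) = 1/(1+e^1.54) = 0.1765
σ(-0.48) = 1/(1+e^0.48) = 0.3823
σ(0.79) = 1/(1+e^-0.79) = 0.6878
σ(2.93) = 1/(1+e^-2.93) = 0.9493
σ(2.69) = 1/(1+e^-2.69) = 0.9364
result = [0.2075, 0.1765, 0.3823, 0.6878, 0.9493, 0.9364]

[0.2075, 0.1765, 0.3823, 0.6878, 0.9493, 0.9364]


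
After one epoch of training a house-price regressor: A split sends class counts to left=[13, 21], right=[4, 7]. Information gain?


Parent = [17, 28], H_parent = 0.9565
H_left = 0.9597 (n=34), H_right = 0.9457 (n=11)
H_children = (34/45)·0.9597 + (11/45)·0.9457 = 0.9563
IG = 0.9565 - 0.9563 = 0.0002

0.0002


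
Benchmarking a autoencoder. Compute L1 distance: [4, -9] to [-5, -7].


d = |4+ 5| + |-9+ 7|
  = 9 + 2
  = 11

11


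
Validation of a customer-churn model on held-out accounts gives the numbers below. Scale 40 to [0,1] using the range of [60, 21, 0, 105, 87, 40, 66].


min=0, max=105
(40-0)/(105-0) = 40/105 = 0.381

0.381


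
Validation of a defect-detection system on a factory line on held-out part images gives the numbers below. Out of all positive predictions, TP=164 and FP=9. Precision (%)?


Precision = TP/(TP+FP)
= 164/(164+9)
= 164/173 = 94.8%

94.8%


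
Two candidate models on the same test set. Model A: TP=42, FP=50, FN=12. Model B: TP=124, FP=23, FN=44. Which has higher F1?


Model A: P=42/92=0.4565, R=42/54=0.7778, F1=2PR/(P+R)=2TP/(2TP+FP+FN)=84/146=0.5753
Model B: P=124/147=0.8435, R=124/168=0.7381, F1=2PR/(P+R)=2TP/(2TP+FP+FN)=248/315=0.7873
0.5753 < 0.7873 → Model B

Model B


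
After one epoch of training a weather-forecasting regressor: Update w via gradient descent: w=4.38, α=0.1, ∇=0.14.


w_new = w - α·∇
= 4.38 - 0.1·0.14
= 4.38 - 0.014
= 4.366

4.366


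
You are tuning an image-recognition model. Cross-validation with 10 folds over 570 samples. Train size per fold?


Fold size = 570/10 = 57
Training per fold = 570 - 57 = 513

513


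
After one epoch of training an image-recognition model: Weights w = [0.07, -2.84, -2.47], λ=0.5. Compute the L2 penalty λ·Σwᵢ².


‖w‖₂² = (0.07)² + (-2.84)² + (-2.47)²
     = 0.0049 + 8.0656 + 6.1009
     = 14.1714
λ·‖w‖₂² = 0.5·14.1714 = 7.0857

7.0857


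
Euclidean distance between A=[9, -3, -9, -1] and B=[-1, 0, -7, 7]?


d = √((9+ 1)² + (-3-0)² + (-9+ 7)² + (-1-7)²)
  = √(100 + 9 + 4 + 64)
  = √177 = 13.3041

13.3041


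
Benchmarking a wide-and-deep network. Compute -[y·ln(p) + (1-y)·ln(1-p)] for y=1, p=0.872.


BCE = -[y·ln(p) + (1-y)·ln(1-p)]
= -1·ln(0.872) - 0
= -ln(0.872) = 0.137

0.137


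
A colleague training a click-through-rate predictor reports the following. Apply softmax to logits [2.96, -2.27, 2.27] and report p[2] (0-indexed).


Exponentials: e^2.96=19.298, e^-2.27=0.1033, e^2.27=9.6794
Sum = 29.0807
Softmax = [0.6636, 0.0036, 0.3328]
p[2] = 9.6794/29.0807 = 0.3328

0.3328


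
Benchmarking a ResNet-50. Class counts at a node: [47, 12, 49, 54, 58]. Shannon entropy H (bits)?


Probabilities: [47/220, 12/220, 49/220, 54/220, 58/220] ≈ [0.2136, 0.0545, 0.2227, 0.2455, 0.2636]
H = -((47/220)·log₂(47/220) + (12/220)·log₂(12/220) + (49/220)·log₂(49/220) + (54/220)·log₂(54/220) + (58/220)·log₂(58/220))
  = 2.1917 bits

2.1917 bits


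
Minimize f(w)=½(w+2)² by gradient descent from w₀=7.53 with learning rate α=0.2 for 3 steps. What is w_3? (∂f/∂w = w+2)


step 1: grad = 7.53+2 = 9.53; w = 7.53 - 0.2·(9.53) = 5.624
step 2: grad = 5.624+2 = 7.624; w = 5.624 - 0.2·(7.624) = 4.0992
step 3: grad = 4.0992+2 = 6.0992; w = 4.0992 - 0.2·(6.0992) = 2.87936

2.87936


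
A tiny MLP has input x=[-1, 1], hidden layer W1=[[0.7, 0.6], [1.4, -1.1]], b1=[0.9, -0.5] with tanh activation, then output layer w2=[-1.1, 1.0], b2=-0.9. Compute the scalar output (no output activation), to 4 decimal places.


z1[0] = (0.7)·(-1) + (0.6)·(1) + 0.9 = 0.8
z1[1] = (1.4)·(-1) + (-1.1)·(1) - 0.5 = -3.0
h = tanh(z1) = [0.664, -0.9951]
output = (-1.1)·(0.664) + (1.0)·(-0.9951) - 0.9 = -2.6255

-2.6255


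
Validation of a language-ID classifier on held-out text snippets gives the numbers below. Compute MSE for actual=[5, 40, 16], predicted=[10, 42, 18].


Squared errors: (5-10)²=25, (40-42)²=4, (16-18)²=4
Sum = 33
MSE = 33/3 = 11

11


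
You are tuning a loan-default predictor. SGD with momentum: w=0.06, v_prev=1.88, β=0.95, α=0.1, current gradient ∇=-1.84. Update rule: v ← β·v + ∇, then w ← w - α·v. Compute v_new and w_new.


v_new = 0.95·1.88 - 1.84 = 1.786 - 1.84 = -0.054
w_new = 0.06 - 0.1·-0.054 = 0.06 + 0.0054 = 0.0654

v_new=-0.054, w_new=0.0654


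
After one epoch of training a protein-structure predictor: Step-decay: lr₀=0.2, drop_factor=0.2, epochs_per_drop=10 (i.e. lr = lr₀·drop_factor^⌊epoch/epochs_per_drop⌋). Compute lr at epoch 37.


n_drops = ⌊37/10⌋ = 3
lr = 0.2·0.2^3 = 0.2·0.008 = 0.0016

0.0016


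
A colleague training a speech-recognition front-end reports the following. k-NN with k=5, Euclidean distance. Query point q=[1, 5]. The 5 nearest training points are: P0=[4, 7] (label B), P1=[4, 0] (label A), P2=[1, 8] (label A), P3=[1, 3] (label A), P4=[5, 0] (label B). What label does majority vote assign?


d(q,P0) = 3.6056  (label B)
d(q,P1) = 5.831  (label A)
d(q,P2) = 3.0  (label A)
d(q,P3) = 2.0  (label A)
d(q,P4) = 6.4031  (label B)
Votes: A=3, B=2
Majority → A

A


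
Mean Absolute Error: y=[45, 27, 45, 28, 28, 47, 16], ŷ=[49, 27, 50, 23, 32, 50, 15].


Absolute errors: |45-49|=4, |27-27|=0, |45-50|=5, |28-23|=5, |28-32|=4, |47-50|=3, |16-15|=1
Sum = 22
MAE = 22/7 = 22/7

22/7


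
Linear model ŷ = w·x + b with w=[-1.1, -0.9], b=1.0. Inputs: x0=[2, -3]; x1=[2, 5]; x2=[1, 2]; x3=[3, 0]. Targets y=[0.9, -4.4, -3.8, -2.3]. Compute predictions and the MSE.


ŷ0 = (-1.1)·(2) + (-0.9)·(-3) + 1.0 = 1.5
ŷ1 = (-1.1)·(2) + (-0.9)·(5) + 1.0 = -5.7
ŷ2 = (-1.1)·(1) + (-0.9)·(2) + 1.0 = -1.9
ŷ3 = (-1.1)·(3) + (-0.9)·(0) + 1.0 = -2.3
errors² = [0.36, 1.69, 3.61, 0.0]
MSE = 5.6600/4 = 1.415

1.415


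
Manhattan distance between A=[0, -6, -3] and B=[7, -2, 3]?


d = |0-7| + |-6+ 2| + |-3-3|
  = 7 + 4 + 6
  = 17

17


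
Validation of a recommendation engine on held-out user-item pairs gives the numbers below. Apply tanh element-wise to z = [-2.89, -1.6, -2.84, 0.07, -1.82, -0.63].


tanh(-2.89) = -0.9938
tanh(-1.6) = -0.9217
tanh(-2.84) = -0.9932
tanh(0.07) = 0.0699
tanh(-1.82) = -0.9488
tanh(-0.63) = -0.5581
result = [-0.9938, -0.9217, -0.9932, 0.0699, -0.9488, -0.5581]

[-0.9938, -0.9217, -0.9932, 0.0699, -0.9488, -0.5581]


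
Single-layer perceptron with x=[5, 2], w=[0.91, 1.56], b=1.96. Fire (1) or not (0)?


z = (5)·(0.91) + (2)·(1.56) + 1.96
  = 9.63
step(z) = 1 (z≥0)

1


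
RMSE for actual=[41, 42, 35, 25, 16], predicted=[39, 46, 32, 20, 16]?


MSE = 54/5 = 10.8
RMSE = √(54/5) = 3.2863

3.2863


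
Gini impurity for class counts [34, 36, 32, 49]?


Probabilities: [34/151, 36/151, 32/151, 49/151] ≈ [0.2252, 0.2384, 0.2119, 0.3245]
Σpᵢ² = (1156 + 1296 + 1024 + 2401)/151² = 5877/22801
Gini = 1 - Σpᵢ² = 1 - 5877/22801 = 0.7422

0.7422


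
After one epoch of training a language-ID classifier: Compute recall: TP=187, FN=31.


Recall = TP/(TP+FN)
= 187/(187+31)
= 187/218 = 85.78%

85.78%


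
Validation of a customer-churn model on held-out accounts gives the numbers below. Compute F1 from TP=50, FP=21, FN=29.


Precision = 50/71 = 0.7042
Recall = 50/79 = 0.6329
F1 = 2·P·R/(P+R) = 2·TP/(2·TP+FP+FN) = 100/(100+21+29) = 100/150 = 0.6667

0.6667


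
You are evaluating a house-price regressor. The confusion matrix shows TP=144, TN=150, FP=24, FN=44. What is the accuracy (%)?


Accuracy = (TP+TN)/(TP+TN+FP+FN)
= (144+150)/(362)
= 294/362 = 81.22%

81.22%


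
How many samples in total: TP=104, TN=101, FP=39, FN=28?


Total = TP + TN + FP + FN
= 104 + 101 + 39 + 28
= 272
(Predicted positive: 143, predicted negative: 129)

272


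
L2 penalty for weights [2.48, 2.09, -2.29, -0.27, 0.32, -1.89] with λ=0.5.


‖w‖₂² = (2.48)² + (2.09)² + (-2.29)² + (-0.27)² + (0.32)² + (-1.89)²
     = 6.1504 + 4.3681 + 5.2441 + 0.0729 + 0.1024 + 3.5721
     = 19.51
λ·‖w‖₂² = 0.5·19.51 = 9.755

9.755


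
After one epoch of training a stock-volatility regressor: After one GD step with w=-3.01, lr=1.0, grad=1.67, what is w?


w_new = w - α·∇
= -3.01 - 1.0·1.67
= -3.01 - 1.67
= -4.68

-4.68


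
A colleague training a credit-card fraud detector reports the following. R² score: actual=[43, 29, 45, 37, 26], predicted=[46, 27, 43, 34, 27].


ȳ = 36
SS_res = Σ(y-ŷ)² = 27
SS_tot = Σ(y-ȳ)² = 280
R² = 1 - SS_res/SS_tot = 1 - 0.0964 = 0.9036

0.9036


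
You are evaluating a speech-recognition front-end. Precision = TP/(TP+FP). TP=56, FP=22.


Precision = TP/(TP+FP)
= 56/(56+22)
= 56/78 = 71.79%

71.79%


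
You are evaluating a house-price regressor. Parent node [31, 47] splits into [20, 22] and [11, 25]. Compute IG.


Parent = [31, 47], H_parent = 0.9694
H_left = 0.9984 (n=42), H_right = 0.888 (n=36)
H_children = (42/78)·0.9984 + (36/78)·0.888 = 0.9474
IG = 0.9694 - 0.9474 = 0.022

0.022


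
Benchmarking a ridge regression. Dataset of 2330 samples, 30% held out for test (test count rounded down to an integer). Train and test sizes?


Test = ⌊2330·30/100⌋ = 699
Train = 2330 - 699 = 1631

Train: 1631, Test: 699


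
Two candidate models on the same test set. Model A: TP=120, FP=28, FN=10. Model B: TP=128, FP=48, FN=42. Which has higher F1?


Model A: P=120/148=0.8108, R=120/130=0.9231, F1=2PR/(P+R)=2TP/(2TP+FP+FN)=240/278=0.8633
Model B: P=128/176=0.7273, R=128/170=0.7529, F1=2PR/(P+R)=2TP/(2TP+FP+FN)=256/346=0.7399
0.8633 > 0.7399 → Model A

Model A


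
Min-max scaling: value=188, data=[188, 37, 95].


min=37, max=188
(188-37)/(188-37) = 151/151 = 1.0

1.0


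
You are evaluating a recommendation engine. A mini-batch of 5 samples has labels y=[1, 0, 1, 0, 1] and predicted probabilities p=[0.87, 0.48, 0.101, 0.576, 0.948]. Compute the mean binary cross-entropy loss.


L[0] = -ln(0.87) = 0.1393
L[1] = -ln(1-0.48) = -ln(0.52) = 0.6539
L[2] = -ln(0.101) = 2.2926
L[3] = -ln(1-0.576) = -ln(0.424) = 0.858
L[4] = -ln(0.948) = 0.0534
mean = (0.1393 + 0.6539 + 2.2926 + 0.858 + 0.0534)/5 = 0.7994

0.7994


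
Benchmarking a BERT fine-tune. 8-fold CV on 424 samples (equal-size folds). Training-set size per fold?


Fold size = 424/8 = 53
Training per fold = 424 - 53 = 371

371


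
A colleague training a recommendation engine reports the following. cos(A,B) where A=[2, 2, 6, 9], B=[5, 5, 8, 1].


A·B = 2·5 + 2·5 + 6·8 + 9·1 = 77
‖A‖ = √125 = 11.1803, ‖B‖ = √115 = 10.7238
cos = 77/(√125·√115) = 77/√14375 = 0.6422

0.6422


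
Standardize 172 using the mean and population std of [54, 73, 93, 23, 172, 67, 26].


μ = 72.5714, σ = 46.7604
z = (172 - 72.5714)/46.7604 = 2.1263

2.1263


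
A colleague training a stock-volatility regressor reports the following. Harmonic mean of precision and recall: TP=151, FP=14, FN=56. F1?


Precision = 151/165 = 0.9152
Recall = 151/207 = 0.7295
F1 = 2·P·R/(P+R) = 2·TP/(2·TP+FP+FN) = 302/(302+14+56) = 302/372 = 0.8118

0.8118


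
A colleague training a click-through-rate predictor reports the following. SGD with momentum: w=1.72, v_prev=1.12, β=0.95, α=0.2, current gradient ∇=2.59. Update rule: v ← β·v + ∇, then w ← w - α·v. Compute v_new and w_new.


v_new = 0.95·1.12 + 2.59 = 1.064 + 2.59 = 3.654
w_new = 1.72 - 0.2·3.654 = 1.72 - 0.7308 = 0.9892

v_new=3.654, w_new=0.9892


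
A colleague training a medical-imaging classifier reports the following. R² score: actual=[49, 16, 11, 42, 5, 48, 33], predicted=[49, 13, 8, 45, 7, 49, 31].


ȳ = 29.1429
SS_res = Σ(y-ŷ)² = 36
SS_tot = Σ(y-ȳ)² = 2014.86
R² = 1 - SS_res/SS_tot = 1 - 0.0179 = 0.9821

0.9821


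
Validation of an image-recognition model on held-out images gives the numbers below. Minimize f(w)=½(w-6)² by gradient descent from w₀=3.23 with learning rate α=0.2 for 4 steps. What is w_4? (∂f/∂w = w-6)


step 1: grad = 3.23-6 = -2.77; w = 3.23 - 0.2·(-2.77) = 3.784
step 2: grad = 3.784-6 = -2.216; w = 3.784 - 0.2·(-2.216) = 4.2272
step 3: grad = 4.2272-6 = -1.7728; w = 4.2272 - 0.2·(-1.7728) = 4.58176
step 4: grad = 4.58176-6 = -1.41824; w = 4.58176 - 0.2·(-1.41824) = 4.865408

4.865408


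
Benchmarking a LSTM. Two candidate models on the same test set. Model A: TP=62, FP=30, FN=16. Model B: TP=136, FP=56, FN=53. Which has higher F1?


Model A: P=62/92=0.6739, R=62/78=0.7949, F1=2PR/(P+R)=2TP/(2TP+FP+FN)=124/170=0.7294
Model B: P=136/192=0.7083, R=136/189=0.7196, F1=2PR/(P+R)=2TP/(2TP+FP+FN)=272/381=0.7139
0.7294 > 0.7139 → Model A

Model A


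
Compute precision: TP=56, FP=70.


Precision = TP/(TP+FP)
= 56/(56+70)
= 56/126 = 44.44%

44.44%


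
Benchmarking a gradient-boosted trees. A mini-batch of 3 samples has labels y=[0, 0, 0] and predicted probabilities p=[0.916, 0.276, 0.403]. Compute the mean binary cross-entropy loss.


L[0] = -ln(1-0.916) = -ln(0.084) = 2.4769
L[1] = -ln(1-0.276) = -ln(0.724) = 0.323
L[2] = -ln(1-0.403) = -ln(0.597) = 0.5158
mean = (2.4769 + 0.323 + 0.5158)/3 = 1.1052

1.1052


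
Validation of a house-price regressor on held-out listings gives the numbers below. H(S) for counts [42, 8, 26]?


Probabilities: [42/76, 8/76, 26/76] ≈ [0.5526, 0.1053, 0.3421]
H = -((42/76)·log₂(42/76) + (8/76)·log₂(8/76) + (26/76)·log₂(26/76))
  = 1.3441 bits

1.3441 bits


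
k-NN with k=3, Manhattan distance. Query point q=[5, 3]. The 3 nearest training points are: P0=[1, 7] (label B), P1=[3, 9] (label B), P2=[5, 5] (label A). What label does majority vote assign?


d(q,P0) = 8  (label B)
d(q,P1) = 8  (label B)
d(q,P2) = 2  (label A)
Votes: A=1, B=2
Majority → B

B


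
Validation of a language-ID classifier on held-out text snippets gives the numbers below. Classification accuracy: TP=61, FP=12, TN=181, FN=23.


Accuracy = (TP+TN)/(TP+TN+FP+FN)
= (61+181)/(277)
= 242/277 = 87.36%

87.36%


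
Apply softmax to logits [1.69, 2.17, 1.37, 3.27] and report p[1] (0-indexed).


Exponentials: e^1.69=5.4195, e^2.17=8.7583, e^1.37=3.9354, e^3.27=26.3113
Sum = 44.4245
Softmax = [0.122, 0.1972, 0.0886, 0.5923]
p[1] = 8.7583/44.4245 = 0.1972

0.1972


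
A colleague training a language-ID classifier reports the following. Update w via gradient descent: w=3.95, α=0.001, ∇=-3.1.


w_new = w - α·∇
= 3.95 - 0.001·-3.1
= 3.95 + 0.0031
= 3.9531

3.9531


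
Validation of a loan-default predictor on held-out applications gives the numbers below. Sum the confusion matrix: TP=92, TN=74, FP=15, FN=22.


Total = TP + TN + FP + FN
= 92 + 74 + 15 + 22
= 203
(Predicted positive: 107, predicted negative: 96)

203


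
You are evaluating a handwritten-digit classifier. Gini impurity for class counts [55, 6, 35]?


Probabilities: [55/96, 6/96, 35/96] ≈ [0.5729, 0.0625, 0.3646]
Σpᵢ² = (3025 + 36 + 1225)/96² = 4286/9216
Gini = 1 - Σpᵢ² = 1 - 4286/9216 = 0.5349

0.5349


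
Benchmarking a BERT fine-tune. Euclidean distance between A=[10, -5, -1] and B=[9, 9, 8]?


d = √((10-9)² + (-5-9)² + (-1-8)²)
  = √(1 + 196 + 81)
  = √278 = 16.6733

16.6733


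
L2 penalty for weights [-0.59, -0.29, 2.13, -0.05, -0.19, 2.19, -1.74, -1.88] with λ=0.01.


‖w‖₂² = (-0.59)² + (-0.29)² + (2.13)² + (-0.05)² + (-0.19)² + (2.19)² + (-1.74)² + (-1.88)²
     = 0.3481 + 0.0841 + 4.5369 + 0.0025 + 0.0361 + 4.7961 + 3.0276 + 3.5344
     = 16.3658
λ·‖w‖₂² = 0.01·16.3658 = 0.163658

0.163658


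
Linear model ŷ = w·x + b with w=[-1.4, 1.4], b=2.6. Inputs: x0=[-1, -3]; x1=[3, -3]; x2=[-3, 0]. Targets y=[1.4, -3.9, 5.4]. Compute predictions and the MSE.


ŷ0 = (-1.4)·(-1) + (1.4)·(-3) + 2.6 = -0.2
ŷ1 = (-1.4)·(3) + (1.4)·(-3) + 2.6 = -5.8
ŷ2 = (-1.4)·(-3) + (1.4)·(0) + 2.6 = 6.8
errors² = [2.56, 3.61, 1.96]
MSE = 8.1300/3 = 2.71

2.71


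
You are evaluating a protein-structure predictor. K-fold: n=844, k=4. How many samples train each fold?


Fold size = 844/4 = 211
Training per fold = 844 - 211 = 633

633


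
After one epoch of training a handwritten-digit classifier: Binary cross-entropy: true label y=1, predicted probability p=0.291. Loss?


BCE = -[y·ln(p) + (1-y)·ln(1-p)]
= -1·ln(0.291) - 0
= -ln(0.291) = 1.2344

1.2344


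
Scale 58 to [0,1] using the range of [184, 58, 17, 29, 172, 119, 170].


min=17, max=184
(58-17)/(184-17) = 41/167 = 0.2455

0.2455


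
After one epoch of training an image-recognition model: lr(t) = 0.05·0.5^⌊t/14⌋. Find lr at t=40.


n_drops = ⌊40/14⌋ = 2
lr = 0.05·0.5^2 = 0.05·0.25 = 0.0125

0.0125


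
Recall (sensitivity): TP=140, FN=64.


Recall = TP/(TP+FN)
= 140/(140+64)
= 140/204 = 68.63%

68.63%


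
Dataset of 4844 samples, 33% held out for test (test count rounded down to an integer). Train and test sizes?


Test = ⌊4844·33/100⌋ = 1598
Train = 4844 - 1598 = 3246

Train: 3246, Test: 1598


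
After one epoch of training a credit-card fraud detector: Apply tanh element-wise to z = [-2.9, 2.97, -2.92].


tanh(-2.9) = -0.994
tanh(2.97) = 0.9947
tanh(-2.92) = -0.9942
result = [-0.994, 0.9947, -0.9942]

[-0.994, 0.9947, -0.9942]


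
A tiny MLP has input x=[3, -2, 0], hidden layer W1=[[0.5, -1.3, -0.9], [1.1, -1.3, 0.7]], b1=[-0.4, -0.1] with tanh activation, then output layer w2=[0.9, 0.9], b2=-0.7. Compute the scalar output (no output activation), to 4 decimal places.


z1[0] = (0.5)·(3) + (-1.3)·(-2) + (-0.9)·(0) - 0.4 = 3.7
z1[1] = (1.1)·(3) + (-1.3)·(-2) + (0.7)·(0) - 0.1 = 5.8
h = tanh(z1) = [0.9988, 1.0]
output = (0.9)·(0.9988) + (0.9)·(1.0) - 0.7 = 1.0989

1.0989


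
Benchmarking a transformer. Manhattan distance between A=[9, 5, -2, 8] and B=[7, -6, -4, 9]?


d = |9-7| + |5+ 6| + |-2+ 4| + |8-9|
  = 2 + 11 + 2 + 1
  = 16

16


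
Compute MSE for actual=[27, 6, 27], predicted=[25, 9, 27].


Squared errors: (27-25)²=4, (6-9)²=9, (27-27)²=0
Sum = 13
MSE = 13/3 = 13/3

13/3


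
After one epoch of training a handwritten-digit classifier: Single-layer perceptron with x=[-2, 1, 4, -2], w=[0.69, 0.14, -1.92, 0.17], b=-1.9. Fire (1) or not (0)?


z = (-2)·(0.69) + (1)·(0.14) + (4)·(-1.92) + (-2)·(0.17) - 1.9
  = -11.16
step(z) = 0 (z<0)

0


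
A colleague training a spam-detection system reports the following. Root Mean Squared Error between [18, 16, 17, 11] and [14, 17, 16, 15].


MSE = 34/4 = 8.5
RMSE = √(34/4) = 2.9155

2.9155


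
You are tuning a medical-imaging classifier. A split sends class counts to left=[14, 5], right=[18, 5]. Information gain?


Parent = [32, 10], H_parent = 0.7919
H_left = 0.8315 (n=19), H_right = 0.7554 (n=23)
H_children = (19/42)·0.8315 + (23/42)·0.7554 = 0.7898
IG = 0.7919 - 0.7898 = 0.0021

0.0021


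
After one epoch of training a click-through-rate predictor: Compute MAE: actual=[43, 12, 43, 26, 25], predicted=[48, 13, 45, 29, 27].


Absolute errors: |43-48|=5, |12-13|=1, |43-45|=2, |26-29|=3, |25-27|=2
Sum = 13
MAE = 13/5 = 13/5

13/5


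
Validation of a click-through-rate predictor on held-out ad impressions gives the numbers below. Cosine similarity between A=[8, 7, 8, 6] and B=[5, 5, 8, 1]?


A·B = 8·5 + 7·5 + 8·8 + 6·1 = 145
‖A‖ = √213 = 14.5945, ‖B‖ = √115 = 10.7238
cos = 145/(√213·√115) = 145/√24495 = 0.9265

0.9265


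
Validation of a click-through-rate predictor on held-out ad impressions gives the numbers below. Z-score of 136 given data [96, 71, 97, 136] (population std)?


μ = 100, σ = 23.2487
z = (136 - 100)/23.2487 = 1.5485

1.5485


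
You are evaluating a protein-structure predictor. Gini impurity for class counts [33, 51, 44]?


Probabilities: [33/128, 51/128, 44/128] ≈ [0.2578, 0.3984, 0.3438]
Σpᵢ² = (1089 + 2601 + 1936)/128² = 5626/16384
Gini = 1 - Σpᵢ² = 1 - 5626/16384 = 0.6566

0.6566


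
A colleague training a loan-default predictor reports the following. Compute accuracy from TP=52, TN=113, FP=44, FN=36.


Accuracy = (TP+TN)/(TP+TN+FP+FN)
= (52+113)/(245)
= 165/245 = 67.35%

67.35%


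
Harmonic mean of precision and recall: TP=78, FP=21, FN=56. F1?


Precision = 78/99 = 0.7879
Recall = 78/134 = 0.5821
F1 = 2·P·R/(P+R) = 2·TP/(2·TP+FP+FN) = 156/(156+21+56) = 156/233 = 0.6695

0.6695


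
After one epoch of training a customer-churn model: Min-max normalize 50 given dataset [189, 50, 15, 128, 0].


min=0, max=189
(50-0)/(189-0) = 50/189 = 0.2646

0.2646


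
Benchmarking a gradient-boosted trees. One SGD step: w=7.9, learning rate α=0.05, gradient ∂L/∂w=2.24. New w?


w_new = w - α·∇
= 7.9 - 0.05·2.24
= 7.9 - 0.112
= 7.788

7.788


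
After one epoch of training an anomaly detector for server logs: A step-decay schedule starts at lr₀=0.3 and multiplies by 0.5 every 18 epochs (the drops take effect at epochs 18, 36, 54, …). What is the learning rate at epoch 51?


n_drops = ⌊51/18⌋ = 2
lr = 0.3·0.5^2 = 0.3·0.25 = 0.075

0.075


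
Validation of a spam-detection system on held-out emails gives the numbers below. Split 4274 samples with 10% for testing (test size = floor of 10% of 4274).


Test = ⌊4274·10/100⌋ = 427
Train = 4274 - 427 = 3847

Train: 3847, Test: 427


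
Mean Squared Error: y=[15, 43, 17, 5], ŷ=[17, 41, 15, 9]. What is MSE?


Squared errors: (15-17)²=4, (43-41)²=4, (17-15)²=4, (5-9)²=16
Sum = 28
MSE = 28/4 = 7

7


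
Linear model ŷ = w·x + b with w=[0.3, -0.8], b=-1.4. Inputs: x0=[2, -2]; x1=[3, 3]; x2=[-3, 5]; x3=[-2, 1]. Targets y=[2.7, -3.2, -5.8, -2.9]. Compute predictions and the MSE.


ŷ0 = (0.3)·(2) + (-0.8)·(-2) - 1.4 = 0.8
ŷ1 = (0.3)·(3) + (-0.8)·(3) - 1.4 = -2.9
ŷ2 = (0.3)·(-3) + (-0.8)·(5) - 1.4 = -6.3
ŷ3 = (0.3)·(-2) + (-0.8)·(1) - 1.4 = -2.8
errors² = [3.61, 0.09, 0.25, 0.01]
MSE = 3.9600/4 = 0.99

0.99


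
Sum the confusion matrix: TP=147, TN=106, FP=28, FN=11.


Total = TP + TN + FP + FN
= 147 + 106 + 28 + 11
= 292
(Predicted positive: 175, predicted negative: 117)

292


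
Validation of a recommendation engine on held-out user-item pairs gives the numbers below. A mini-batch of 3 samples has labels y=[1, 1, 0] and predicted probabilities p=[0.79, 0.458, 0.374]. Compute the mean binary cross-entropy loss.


L[0] = -ln(0.79) = 0.2357
L[1] = -ln(0.458) = 0.7809
L[2] = -ln(1-0.374) = -ln(0.626) = 0.4684
mean = (0.2357 + 0.7809 + 0.4684)/3 = 0.495

0.495


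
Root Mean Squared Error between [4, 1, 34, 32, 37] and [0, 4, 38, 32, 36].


MSE = 42/5 = 8.4
RMSE = √(42/5) = 2.8983

2.8983


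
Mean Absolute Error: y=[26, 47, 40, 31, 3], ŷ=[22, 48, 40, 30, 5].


Absolute errors: |26-22|=4, |47-48|=1, |40-40|=0, |31-30|=1, |3-5|=2
Sum = 8
MAE = 8/5 = 8/5

8/5


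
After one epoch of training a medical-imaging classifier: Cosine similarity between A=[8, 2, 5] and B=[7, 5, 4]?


A·B = 8·7 + 2·5 + 5·4 = 86
‖A‖ = √93 = 9.6437, ‖B‖ = √90 = 9.4868
cos = 86/(√93·√90) = 86/√8370 = 0.94

0.94


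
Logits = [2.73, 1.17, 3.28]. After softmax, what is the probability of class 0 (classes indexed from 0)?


Exponentials: e^2.73=15.3329, e^1.17=3.222, e^3.28=26.5758
Sum = 45.1307
Softmax = [0.3397, 0.0714, 0.5889]
p[0] = 15.3329/45.1307 = 0.3397

0.3397


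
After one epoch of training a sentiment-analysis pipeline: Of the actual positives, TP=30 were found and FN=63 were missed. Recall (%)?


Recall = TP/(TP+FN)
= 30/(30+63)
= 30/93 = 32.26%

32.26%


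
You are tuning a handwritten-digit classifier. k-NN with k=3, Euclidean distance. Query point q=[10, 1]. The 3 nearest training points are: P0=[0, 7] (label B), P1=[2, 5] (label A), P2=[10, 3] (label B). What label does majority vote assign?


d(q,P0) = 11.6619  (label B)
d(q,P1) = 8.9443  (label A)
d(q,P2) = 2.0  (label B)
Votes: A=1, B=2
Majority → B

B


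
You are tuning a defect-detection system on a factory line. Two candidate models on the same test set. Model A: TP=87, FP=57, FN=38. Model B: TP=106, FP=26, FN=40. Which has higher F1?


Model A: P=87/144=0.6042, R=87/125=0.696, F1=2PR/(P+R)=2TP/(2TP+FP+FN)=174/269=0.6468
Model B: P=106/132=0.803, R=106/146=0.726, F1=2PR/(P+R)=2TP/(2TP+FP+FN)=212/278=0.7626
0.6468 < 0.7626 → Model B

Model B


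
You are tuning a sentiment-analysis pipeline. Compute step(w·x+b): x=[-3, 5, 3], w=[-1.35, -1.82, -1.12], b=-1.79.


z = (-3)·(-1.35) + (5)·(-1.82) + (3)·(-1.12) - 1.79
  = -10.2
step(z) = 0 (z<0)

0


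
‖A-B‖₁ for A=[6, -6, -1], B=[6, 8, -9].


d = |6-6| + |-6-8| + |-1+ 9|
  = 0 + 14 + 8
  = 22

22


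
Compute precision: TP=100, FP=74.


Precision = TP/(TP+FP)
= 100/(100+74)
= 100/174 = 57.47%

57.47%


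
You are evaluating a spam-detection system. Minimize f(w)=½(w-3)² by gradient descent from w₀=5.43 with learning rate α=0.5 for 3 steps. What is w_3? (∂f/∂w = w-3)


step 1: grad = 5.43-3 = 2.43; w = 5.43 - 0.5·(2.43) = 4.215
step 2: grad = 4.215-3 = 1.215; w = 4.215 - 0.5·(1.215) = 3.6075
step 3: grad = 3.6075-3 = 0.6075; w = 3.6075 - 0.5·(0.6075) = 3.30375

3.30375


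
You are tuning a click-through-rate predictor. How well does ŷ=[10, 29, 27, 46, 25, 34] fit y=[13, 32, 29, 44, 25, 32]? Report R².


ȳ = 29.1667
SS_res = Σ(y-ŷ)² = 30
SS_tot = Σ(y-ȳ)² = 514.83
R² = 1 - SS_res/SS_tot = 1 - 0.0583 = 0.9417

0.9417


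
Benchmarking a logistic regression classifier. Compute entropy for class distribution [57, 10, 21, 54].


Probabilities: [57/142, 10/142, 21/142, 54/142] ≈ [0.4014, 0.0704, 0.1479, 0.3803]
H = -((57/142)·log₂(57/142) + (10/142)·log₂(10/142) + (21/142)·log₂(21/142) + (54/142)·log₂(54/142))
  = 1.7364 bits

1.7364 bits


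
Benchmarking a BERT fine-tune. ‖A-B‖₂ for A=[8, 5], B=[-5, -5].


d = √((8+ 5)² + (5+ 5)²)
  = √(169 + 100)
  = √269 = 16.4012

16.4012


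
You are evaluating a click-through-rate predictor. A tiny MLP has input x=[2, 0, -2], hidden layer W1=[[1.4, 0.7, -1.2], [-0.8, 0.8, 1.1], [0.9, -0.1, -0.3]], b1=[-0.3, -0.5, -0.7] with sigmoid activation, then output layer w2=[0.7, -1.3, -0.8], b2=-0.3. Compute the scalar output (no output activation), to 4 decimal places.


z1[0] = (1.4)·(2) + (0.7)·(0) + (-1.2)·(-2) - 0.3 = 4.9
z1[1] = (-0.8)·(2) + (0.8)·(0) + (1.1)·(-2) - 0.5 = -4.3
z1[2] = (0.9)·(2) + (-0.1)·(0) + (-0.3)·(-2) - 0.7 = 1.7
h = sigmoid(z1) = [0.9926, 0.0134, 0.8455]
output = (0.7)·(0.9926) + (-1.3)·(0.0134) + (-0.8)·(0.8455) - 0.3 = -0.299

-0.299


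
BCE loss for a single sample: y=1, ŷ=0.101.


BCE = -[y·ln(p) + (1-y)·ln(1-p)]
= -1·ln(0.101) - 0
= -ln(0.101) = 2.2926

2.2926


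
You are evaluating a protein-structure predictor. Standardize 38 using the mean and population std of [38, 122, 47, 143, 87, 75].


μ = 85.3333, σ = 37.615
z = (38 - 85.3333)/37.615 = -1.2584

-1.2584


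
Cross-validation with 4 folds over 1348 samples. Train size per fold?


Fold size = 1348/4 = 337
Training per fold = 1348 - 337 = 1011

1011


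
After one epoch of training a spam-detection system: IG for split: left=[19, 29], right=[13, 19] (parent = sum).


Parent = [32, 48], H_parent = 0.971
H_left = 0.9685 (n=48), H_right = 0.9745 (n=32)
H_children = (48/80)·0.9685 + (32/80)·0.9745 = 0.9709
IG = 0.971 - 0.9709 = 0.0001

0.0001


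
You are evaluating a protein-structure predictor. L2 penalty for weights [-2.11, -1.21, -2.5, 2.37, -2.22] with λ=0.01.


‖w‖₂² = (-2.11)² + (-1.21)² + (-2.5)² + (2.37)² + (-2.22)²
     = 4.4521 + 1.4641 + 6.25 + 5.6169 + 4.9284
     = 22.7115
λ·‖w‖₂² = 0.01·22.7115 = 0.227115

0.227115


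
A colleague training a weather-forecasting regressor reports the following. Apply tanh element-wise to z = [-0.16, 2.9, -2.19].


tanh(-0.16) = -0.1586
tanh(2.9) = 0.994
tanh(-2.19) = -0.9753
result = [-0.1586, 0.994, -0.9753]

[-0.1586, 0.994, -0.9753]


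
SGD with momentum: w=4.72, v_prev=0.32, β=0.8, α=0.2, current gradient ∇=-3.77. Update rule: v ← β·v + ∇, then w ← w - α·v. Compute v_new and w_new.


v_new = 0.8·0.32 - 3.77 = 0.256 - 3.77 = -3.514
w_new = 4.72 - 0.2·-3.514 = 4.72 + 0.7028 = 5.4228

v_new=-3.514, w_new=5.4228


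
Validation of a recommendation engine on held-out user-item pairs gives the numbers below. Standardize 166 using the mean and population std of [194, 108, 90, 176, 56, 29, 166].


μ = 117, σ = 58.6588
z = (166 - 117)/58.6588 = 0.8353

0.8353


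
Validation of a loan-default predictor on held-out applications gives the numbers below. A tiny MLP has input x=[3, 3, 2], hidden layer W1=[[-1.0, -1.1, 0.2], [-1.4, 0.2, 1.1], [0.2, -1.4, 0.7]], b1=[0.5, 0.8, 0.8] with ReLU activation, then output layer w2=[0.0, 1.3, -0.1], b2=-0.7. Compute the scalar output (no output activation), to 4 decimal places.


z1[0] = (-1.0)·(3) + (-1.1)·(3) + (0.2)·(2) + 0.5 = -5.4
z1[1] = (-1.4)·(3) + (0.2)·(3) + (1.1)·(2) + 0.8 = -0.6
z1[2] = (0.2)·(3) + (-1.4)·(3) + (0.7)·(2) + 0.8 = -1.4
h = ReLU(z1) = [0.0, 0.0, 0.0]
output = (0.0)·(0.0) + (1.3)·(0.0) + (-0.1)·(0.0) - 0.7 = -0.7

-0.7


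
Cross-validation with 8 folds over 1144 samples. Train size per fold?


Fold size = 1144/8 = 143
Training per fold = 1144 - 143 = 1001

1001


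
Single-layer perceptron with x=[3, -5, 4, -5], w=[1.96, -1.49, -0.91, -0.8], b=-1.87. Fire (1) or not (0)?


z = (3)·(1.96) + (-5)·(-1.49) + (4)·(-0.91) + (-5)·(-0.8) - 1.87
  = 11.82
step(z) = 1 (z≥0)

1


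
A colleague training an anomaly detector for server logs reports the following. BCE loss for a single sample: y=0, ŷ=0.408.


BCE = -[y·ln(p) + (1-y)·ln(1-p)]
= -0 - 1·ln(1-0.408)
= -ln(0.592) = 0.5242

0.5242


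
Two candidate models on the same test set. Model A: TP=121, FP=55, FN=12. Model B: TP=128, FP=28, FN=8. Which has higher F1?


Model A: P=121/176=0.6875, R=121/133=0.9098, F1=2PR/(P+R)=2TP/(2TP+FP+FN)=242/309=0.7832
Model B: P=128/156=0.8205, R=128/136=0.9412, F1=2PR/(P+R)=2TP/(2TP+FP+FN)=256/292=0.8767
0.7832 < 0.8767 → Model B

Model B


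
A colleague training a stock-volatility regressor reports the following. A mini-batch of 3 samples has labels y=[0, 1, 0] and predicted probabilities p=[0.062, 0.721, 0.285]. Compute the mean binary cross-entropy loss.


L[0] = -ln(1-0.062) = -ln(0.938) = 0.064
L[1] = -ln(0.721) = 0.3271
L[2] = -ln(1-0.285) = -ln(0.715) = 0.3355
mean = (0.064 + 0.3271 + 0.3355)/3 = 0.2422

0.2422


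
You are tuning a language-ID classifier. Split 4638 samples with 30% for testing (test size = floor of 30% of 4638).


Test = ⌊4638·30/100⌋ = 1391
Train = 4638 - 1391 = 3247

Train: 3247, Test: 1391


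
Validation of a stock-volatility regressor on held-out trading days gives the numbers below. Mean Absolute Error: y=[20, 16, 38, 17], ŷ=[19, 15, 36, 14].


Absolute errors: |20-19|=1, |16-15|=1, |38-36|=2, |17-14|=3
Sum = 7
MAE = 7/4 = 7/4

7/4


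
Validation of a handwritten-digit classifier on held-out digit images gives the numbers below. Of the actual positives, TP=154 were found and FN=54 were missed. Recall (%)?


Recall = TP/(TP+FN)
= 154/(154+54)
= 154/208 = 74.04%

74.04%


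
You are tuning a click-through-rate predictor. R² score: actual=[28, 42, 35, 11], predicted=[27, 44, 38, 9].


ȳ = 29
SS_res = Σ(y-ŷ)² = 18
SS_tot = Σ(y-ȳ)² = 530
R² = 1 - SS_res/SS_tot = 1 - 0.034 = 0.966

0.966


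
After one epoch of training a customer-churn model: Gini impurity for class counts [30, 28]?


Probabilities: [30/58, 28/58] ≈ [0.5172, 0.4828]
Σpᵢ² = (900 + 784)/58² = 1684/3364
Gini = 1 - Σpᵢ² = 1 - 1684/3364 = 0.4994

0.4994


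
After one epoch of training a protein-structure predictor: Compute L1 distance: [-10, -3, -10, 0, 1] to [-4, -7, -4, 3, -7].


d = |-10+ 4| + |-3+ 7| + |-10+ 4| + |0-3| + |1+ 7|
  = 6 + 4 + 6 + 3 + 8
  = 27

27


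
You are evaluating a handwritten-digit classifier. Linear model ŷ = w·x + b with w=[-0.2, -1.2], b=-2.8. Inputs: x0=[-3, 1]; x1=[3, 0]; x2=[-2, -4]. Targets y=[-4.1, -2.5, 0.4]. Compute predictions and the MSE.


ŷ0 = (-0.2)·(-3) + (-1.2)·(1) - 2.8 = -3.4
ŷ1 = (-0.2)·(3) + (-1.2)·(0) - 2.8 = -3.4
ŷ2 = (-0.2)·(-2) + (-1.2)·(-4) - 2.8 = 2.4
errors² = [0.49, 0.81, 4.0]
MSE = 5.3000/3 = 1.7667

1.7667


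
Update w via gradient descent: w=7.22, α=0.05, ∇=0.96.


w_new = w - α·∇
= 7.22 - 0.05·0.96
= 7.22 - 0.048
= 7.172

7.172


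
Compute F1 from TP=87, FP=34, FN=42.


Precision = 87/121 = 0.719
Recall = 87/129 = 0.6744
F1 = 2·P·R/(P+R) = 2·TP/(2·TP+FP+FN) = 174/(174+34+42) = 174/250 = 0.696

0.696


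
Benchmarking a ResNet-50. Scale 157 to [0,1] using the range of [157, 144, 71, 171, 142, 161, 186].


min=71, max=186
(157-71)/(186-71) = 86/115 = 0.7478

0.7478


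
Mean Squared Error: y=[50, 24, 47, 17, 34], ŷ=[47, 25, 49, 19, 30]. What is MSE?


Squared errors: (50-47)²=9, (24-25)²=1, (47-49)²=4, (17-19)²=4, (34-30)²=16
Sum = 34
MSE = 34/5 = 34/5

34/5


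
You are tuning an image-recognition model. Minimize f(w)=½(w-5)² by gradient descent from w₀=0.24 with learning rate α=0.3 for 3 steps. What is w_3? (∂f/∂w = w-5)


step 1: grad = 0.24-5 = -4.76; w = 0.24 - 0.3·(-4.76) = 1.668
step 2: grad = 1.668-5 = -3.332; w = 1.668 - 0.3·(-3.332) = 2.6676
step 3: grad = 2.6676-5 = -2.3324; w = 2.6676 - 0.3·(-2.3324) = 3.36732

3.36732


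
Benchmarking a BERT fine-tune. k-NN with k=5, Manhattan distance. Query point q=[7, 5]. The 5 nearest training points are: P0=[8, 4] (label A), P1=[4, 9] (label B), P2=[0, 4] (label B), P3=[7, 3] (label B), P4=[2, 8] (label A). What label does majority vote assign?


d(q,P0) = 2  (label A)
d(q,P1) = 7  (label B)
d(q,P2) = 8  (label B)
d(q,P3) = 2  (label B)
d(q,P4) = 8  (label A)
Votes: A=2, B=3
Majority → B

B


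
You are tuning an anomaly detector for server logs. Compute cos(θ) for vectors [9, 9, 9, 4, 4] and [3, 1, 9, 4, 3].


A·B = 9·3 + 9·1 + 9·9 + 4·4 + 4·3 = 145
‖A‖ = √275 = 16.5831, ‖B‖ = √116 = 10.7703
cos = 145/(√275·√116) = 145/√31900 = 0.8118

0.8118


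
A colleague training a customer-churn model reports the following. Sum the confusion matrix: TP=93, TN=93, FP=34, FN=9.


Total = TP + TN + FP + FN
= 93 + 93 + 34 + 9
= 229
(Predicted positive: 127, predicted negative: 102)

229


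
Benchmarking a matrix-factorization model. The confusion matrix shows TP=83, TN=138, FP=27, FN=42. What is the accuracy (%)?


Accuracy = (TP+TN)/(TP+TN+FP+FN)
= (83+138)/(290)
= 221/290 = 76.21%

76.21%


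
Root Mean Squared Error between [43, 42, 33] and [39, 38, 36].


MSE = 41/3 = 13.6667
RMSE = √(41/3) = 3.6968

3.6968


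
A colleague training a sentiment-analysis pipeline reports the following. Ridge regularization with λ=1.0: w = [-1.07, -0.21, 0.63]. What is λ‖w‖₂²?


‖w‖₂² = (-1.07)² + (-0.21)² + (0.63)²
     = 1.1449 + 0.0441 + 0.3969
     = 1.5859
λ·‖w‖₂² = 1.0·1.5859 = 1.5859

1.5859


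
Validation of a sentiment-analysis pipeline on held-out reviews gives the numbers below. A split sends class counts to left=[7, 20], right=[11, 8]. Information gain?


Parent = [18, 28], H_parent = 0.9656
H_left = 0.8256 (n=27), H_right = 0.9819 (n=19)
H_children = (27/46)·0.8256 + (19/46)·0.9819 = 0.8902
IG = 0.9656 - 0.8902 = 0.0754

0.0754


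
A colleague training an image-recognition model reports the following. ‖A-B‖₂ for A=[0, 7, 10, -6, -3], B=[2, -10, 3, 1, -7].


d = √((0-2)² + (7+ 10)² + (10-3)² + (-6-1)² + (-3+ 7)²)
  = √(4 + 289 + 49 + 49 + 16)
  = √407 = 20.1742

20.1742


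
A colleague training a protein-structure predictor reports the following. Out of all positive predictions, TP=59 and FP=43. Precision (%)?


Precision = TP/(TP+FP)
= 59/(59+43)
= 59/102 = 57.84%

57.84%


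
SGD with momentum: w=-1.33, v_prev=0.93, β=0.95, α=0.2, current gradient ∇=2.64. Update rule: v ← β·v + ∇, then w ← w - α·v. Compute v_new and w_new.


v_new = 0.95·0.93 + 2.64 = 0.8835 + 2.64 = 3.5235
w_new = -1.33 - 0.2·3.5235 = -1.33 - 0.7047 = -2.0347

v_new=3.5235, w_new=-2.0347


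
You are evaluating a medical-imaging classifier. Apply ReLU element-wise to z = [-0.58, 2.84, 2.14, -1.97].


ReLU(-0.58) = max(0, -0.58) = 0.0
ReLU(2.84) = max(0, 2.84) = 2.84
ReLU(2.14) = max(0, 2.14) = 2.14
ReLU(-1.97) = max(0, -1.97) = 0.0
result = [0.0, 2.84, 2.14, 0.0]

[0.0, 2.84, 2.14, 0.0]


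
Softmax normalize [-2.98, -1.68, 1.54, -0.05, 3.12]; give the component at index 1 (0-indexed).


Exponentials: e^-2.98=0.0508, e^-1.68=0.1864, e^1.54=4.6646, e^-0.05=0.9512, e^3.12=22.6464
Sum = 28.4994
Softmax = [0.0018, 0.0065, 0.1637, 0.0334, 0.7946]
p[1] = 0.1864/28.4994 = 0.0065

0.0065


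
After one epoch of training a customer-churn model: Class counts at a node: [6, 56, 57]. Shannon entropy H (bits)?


Probabilities: [6/119, 56/119, 57/119] ≈ [0.0504, 0.4706, 0.479]
H = -((6/119)·log₂(6/119) + (56/119)·log₂(56/119) + (57/119)·log₂(57/119))
  = 1.2377 bits

1.2377 bits


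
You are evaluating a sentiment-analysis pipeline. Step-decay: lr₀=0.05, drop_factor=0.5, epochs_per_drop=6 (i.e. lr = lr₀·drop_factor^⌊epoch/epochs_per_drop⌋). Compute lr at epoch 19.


n_drops = ⌊19/6⌋ = 3
lr = 0.05·0.5^3 = 0.05·0.125 = 0.00625

0.00625


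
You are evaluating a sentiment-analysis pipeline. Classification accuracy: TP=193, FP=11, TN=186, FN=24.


Accuracy = (TP+TN)/(TP+TN+FP+FN)
= (193+186)/(414)
= 379/414 = 91.55%

91.55%


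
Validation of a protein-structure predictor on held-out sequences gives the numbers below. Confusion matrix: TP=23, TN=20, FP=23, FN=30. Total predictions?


Total = TP + TN + FP + FN
= 23 + 20 + 23 + 30
= 96
(Predicted positive: 46, predicted negative: 50)

96


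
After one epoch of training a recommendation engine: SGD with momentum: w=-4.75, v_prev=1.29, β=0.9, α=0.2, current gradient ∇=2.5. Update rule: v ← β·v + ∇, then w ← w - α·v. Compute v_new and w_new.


v_new = 0.9·1.29 + 2.5 = 1.161 + 2.5 = 3.661
w_new = -4.75 - 0.2·3.661 = -4.75 - 0.7322 = -5.4822

v_new=3.661, w_new=-5.4822


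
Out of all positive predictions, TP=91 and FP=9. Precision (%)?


Precision = TP/(TP+FP)
= 91/(91+9)
= 91/100 = 91.0%

91.0%


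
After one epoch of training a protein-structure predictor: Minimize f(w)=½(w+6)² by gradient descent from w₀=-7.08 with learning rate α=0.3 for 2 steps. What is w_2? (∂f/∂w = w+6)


step 1: grad = -7.08+6 = -1.08; w = -7.08 - 0.3·(-1.08) = -6.756
step 2: grad = -6.756+6 = -0.756; w = -6.756 - 0.3·(-0.756) = -6.5292

-6.5292
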